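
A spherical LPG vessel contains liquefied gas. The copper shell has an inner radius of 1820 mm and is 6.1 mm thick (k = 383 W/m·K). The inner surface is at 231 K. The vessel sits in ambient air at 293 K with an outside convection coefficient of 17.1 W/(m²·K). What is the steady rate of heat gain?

Q ≈ 44400 W

Each spherical layer contributes R = (1/r_i − 1/r_o)/(4πk):
R_copper shell = (1/1.82 − 1/1.8261)/(4π×383) = 3.814×10^-7 K/W
R_outer film = 1/(h·4πr_o²) = 1/(17.1×4π×1.8261²) = 0.001396 K/W
R_total = 0.001396 K/W
Q = ΔT/R_total = 62/0.001396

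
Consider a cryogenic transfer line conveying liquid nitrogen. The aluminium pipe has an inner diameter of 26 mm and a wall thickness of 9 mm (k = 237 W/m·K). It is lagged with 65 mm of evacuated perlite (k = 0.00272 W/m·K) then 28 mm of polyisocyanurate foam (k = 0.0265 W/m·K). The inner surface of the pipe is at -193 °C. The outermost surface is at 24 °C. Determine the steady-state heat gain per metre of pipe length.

For a radial system each layer contributes R = ln(r_out/r_in)/(2πkL); films add R = 1/(hA).
R_aluminium pipe wall = ln(22/13)/(2π×237×1) = 3.533×10^-4 K/W
R_evacuated perlite = ln(87/22)/(2π×0.00272×1) = 80.45 K/W
R_polyisocyanurate foam = ln(115/87)/(2π×0.0265×1) = 1.676 K/W
R_total = 82.12 K/W
Q = ΔT/R_total = 217/82.12

q′ ≈ 2.64 W/m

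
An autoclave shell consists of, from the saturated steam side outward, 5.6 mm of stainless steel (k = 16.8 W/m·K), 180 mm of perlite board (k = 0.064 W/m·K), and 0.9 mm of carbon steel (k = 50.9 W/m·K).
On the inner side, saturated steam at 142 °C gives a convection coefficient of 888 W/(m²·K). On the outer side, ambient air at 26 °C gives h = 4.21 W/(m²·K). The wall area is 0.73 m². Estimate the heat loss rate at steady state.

Using the resistance-network approach (series):
R_inner film = 1/(h_i·A) = 1/(888×0.73) = 0.001543 K/W
R_stainless steel = L/(kA) = 0.0056/(16.8×0.73) = 4.566×10^-4 K/W
R_perlite board = L/(kA) = 0.18/(0.064×0.73) = 3.853 K/W
R_carbon steel = L/(kA) = 0.0009/(50.9×0.73) = 2.422×10^-5 K/W
R_outer film = 1/(h_o·A) = 1/(4.21×0.73) = 0.3254 K/W
R_total = 4.18 K/W
Q = ΔT / R_total = 116 / 4.18

Q ≈ 27.8 W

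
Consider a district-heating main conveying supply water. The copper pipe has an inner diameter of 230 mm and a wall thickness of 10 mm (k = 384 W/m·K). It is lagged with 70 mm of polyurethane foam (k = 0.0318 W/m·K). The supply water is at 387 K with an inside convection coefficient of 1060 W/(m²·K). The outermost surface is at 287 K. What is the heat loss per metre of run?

q′ ≈ 44.9 W/m

Treating each annulus and film as a series resistance:
R_inner film = 1/(h_i·2πr₁L) = 1/(1060×2π×0.115×1) = 0.001306 K/W
R_copper pipe wall = ln(125/115)/(2π×384×1) = 3.456×10^-5 K/W
R_polyurethane foam = ln(195/125)/(2π×0.0318×1) = 2.226 K/W
R_total = 2.227 K/W
Q = ΔT/R_total = 100/2.227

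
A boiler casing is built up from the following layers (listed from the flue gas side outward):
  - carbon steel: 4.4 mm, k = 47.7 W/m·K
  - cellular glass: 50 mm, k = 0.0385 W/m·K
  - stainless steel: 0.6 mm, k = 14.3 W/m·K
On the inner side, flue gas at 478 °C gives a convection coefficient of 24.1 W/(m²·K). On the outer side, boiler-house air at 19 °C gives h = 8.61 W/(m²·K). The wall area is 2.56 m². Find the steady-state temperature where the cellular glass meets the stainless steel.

T ≈ 55.6 °C

Model the wall as resistances in series:
R_inner film = 1/(h_i·A) = 1/(24.1×2.56) = 0.01621 K/W
R_carbon steel = L/(kA) = 0.0044/(47.7×2.56) = 3.603×10^-5 K/W
R_cellular glass = L/(kA) = 0.05/(0.0385×2.56) = 0.5073 K/W
R_stainless steel = L/(kA) = 0.0006/(14.3×2.56) = 1.639×10^-5 K/W
R_outer film = 1/(h_o·A) = 1/(8.61×2.56) = 0.04537 K/W
R_total = 0.5689 K/W;  Q = ΔT/R_total = 459/0.5689 = 806.8 W
T_interface = T_inner − Q·ΣR(inner→interface) = 478 − 807×0.5235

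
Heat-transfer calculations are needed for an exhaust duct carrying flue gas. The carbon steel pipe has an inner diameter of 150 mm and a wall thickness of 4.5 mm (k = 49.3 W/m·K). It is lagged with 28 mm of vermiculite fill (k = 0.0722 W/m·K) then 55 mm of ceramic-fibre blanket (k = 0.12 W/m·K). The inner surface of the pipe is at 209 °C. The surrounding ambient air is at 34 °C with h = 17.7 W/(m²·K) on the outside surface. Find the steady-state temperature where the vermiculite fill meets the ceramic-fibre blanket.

Treating each annulus and film as a series resistance:
R_carbon steel pipe wall = ln(79.5/75)/(2π×49.3×1) = 1.881×10^-4 K/W
R_vermiculite fill = ln(107.5/79.5)/(2π×0.0722×1) = 0.6651 K/W
R_ceramic-fibre blanket = ln(162.5/107.5)/(2π×0.12×1) = 0.548 K/W
R_outer film = 1/(h_o·2πr_oL) = 1/(17.7×2π×0.1625×1) = 0.05533 K/W
R_total = 1.269 K/W
Q = ΔT/R_total = 175/1.269
Q = 138 W/m
T_interface = T_inner − Q·ΣR(inner→interface) = 209 − 138×0.6653

T ≈ 117 °C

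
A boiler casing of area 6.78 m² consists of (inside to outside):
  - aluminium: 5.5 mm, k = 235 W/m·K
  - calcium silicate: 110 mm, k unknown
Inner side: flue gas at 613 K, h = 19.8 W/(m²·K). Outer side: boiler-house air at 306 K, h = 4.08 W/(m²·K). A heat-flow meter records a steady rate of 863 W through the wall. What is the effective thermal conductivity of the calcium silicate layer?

Series thermal resistances:
R_inner film = 1/(h_i·A) = 1/(19.8×6.78) = 0.007449 K/W
R_aluminium = L/(kA) = 0.0055/(235×6.78) = 3.452×10^-6 K/W
R_outer film = 1/(h_o·A) = 1/(4.08×6.78) = 0.03615 K/W
Sum of known resistances R_other = 0.0436 K/W
Total R = ΔT/Q = 307/863 = 0.3557 K/W
R_calcium silicate = R_total − R_other = 0.3121 K/W
k = L/(R·A) = 0.11/(0.3121×6.78)

k ≈ 0.052 W/(m·K)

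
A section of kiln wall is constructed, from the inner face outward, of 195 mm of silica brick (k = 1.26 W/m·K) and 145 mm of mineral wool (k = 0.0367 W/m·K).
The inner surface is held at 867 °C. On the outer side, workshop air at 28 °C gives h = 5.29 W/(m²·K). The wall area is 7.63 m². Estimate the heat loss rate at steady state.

Q ≈ 1490 W

Using the resistance-network approach (series):
R_silica brick = L/(kA) = 0.195/(1.26×7.63) = 0.02028 K/W
R_mineral wool = L/(kA) = 0.145/(0.0367×7.63) = 0.5178 K/W
R_outer film = 1/(h_o·A) = 1/(5.29×7.63) = 0.02478 K/W
R_total = 0.5629 K/W
Q = ΔT / R_total = 839 / 0.5629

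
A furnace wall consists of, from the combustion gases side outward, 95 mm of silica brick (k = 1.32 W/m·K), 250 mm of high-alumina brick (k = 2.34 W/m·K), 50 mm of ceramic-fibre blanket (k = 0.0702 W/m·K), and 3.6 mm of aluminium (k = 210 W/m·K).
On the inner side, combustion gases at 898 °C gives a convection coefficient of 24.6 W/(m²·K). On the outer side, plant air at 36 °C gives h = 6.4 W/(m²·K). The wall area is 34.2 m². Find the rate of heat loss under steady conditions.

Model the wall as resistances in series:
R_inner film = 1/(h_i·A) = 1/(24.6×34.2) = 0.001189 K/W
R_silica brick = L/(kA) = 0.095/(1.32×34.2) = 0.002104 K/W
R_high-alumina brick = L/(kA) = 0.25/(2.34×34.2) = 0.003124 K/W
R_ceramic-fibre blanket = L/(kA) = 0.05/(0.0702×34.2) = 0.02083 K/W
R_aluminium = L/(kA) = 0.0036/(210×34.2) = 5.013×10^-7 K/W
R_outer film = 1/(h_o·A) = 1/(6.4×34.2) = 0.004569 K/W
R_total = 0.03181 K/W
Q = ΔT / R_total = 862 / 0.03181

Q ≈ 27100 W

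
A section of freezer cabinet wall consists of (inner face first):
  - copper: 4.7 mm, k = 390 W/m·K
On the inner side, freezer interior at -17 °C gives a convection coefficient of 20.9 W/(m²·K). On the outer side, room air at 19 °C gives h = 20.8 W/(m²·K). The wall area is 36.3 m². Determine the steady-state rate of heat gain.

Model the wall as resistances in series:
R_inner film = 1/(h_i·A) = 1/(20.9×36.3) = 0.001318 K/W
R_copper = L/(kA) = 0.0047/(390×36.3) = 3.32×10^-7 K/W
R_outer film = 1/(h_o·A) = 1/(20.8×36.3) = 0.001324 K/W
R_total = 0.002643 K/W
Q = ΔT / R_total = 36 / 0.002643

Q ≈ 13600 W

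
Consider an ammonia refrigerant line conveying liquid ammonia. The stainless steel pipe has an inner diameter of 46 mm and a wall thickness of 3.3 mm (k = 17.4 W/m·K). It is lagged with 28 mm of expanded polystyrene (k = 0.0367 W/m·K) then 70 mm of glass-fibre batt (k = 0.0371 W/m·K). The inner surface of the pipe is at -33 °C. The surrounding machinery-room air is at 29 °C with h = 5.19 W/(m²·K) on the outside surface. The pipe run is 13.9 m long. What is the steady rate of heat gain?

Q ≈ 124 W

Treating each annulus and film as a series resistance:
R_stainless steel pipe wall = ln(26.3/23)/(2π×17.4×13.9) = 8.823×10^-5 K/W
R_expanded polystyrene = ln(54.3/26.3)/(2π×0.0367×13.9) = 0.2262 K/W
R_glass-fibre batt = ln(124.3/54.3)/(2π×0.0371×13.9) = 0.2556 K/W
R_outer film = 1/(h_o·2πr_oL) = 1/(5.19×2π×0.1243×13.9) = 0.01775 K/W
R_total = 0.4996 K/W
Q = ΔT/R_total = 62/0.4996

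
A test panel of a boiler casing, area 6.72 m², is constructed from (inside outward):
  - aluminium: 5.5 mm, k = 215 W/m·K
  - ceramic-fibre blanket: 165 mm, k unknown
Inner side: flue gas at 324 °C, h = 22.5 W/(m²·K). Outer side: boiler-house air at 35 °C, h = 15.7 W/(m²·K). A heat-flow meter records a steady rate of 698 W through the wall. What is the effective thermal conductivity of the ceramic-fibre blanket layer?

Treating each layer as a thermal resistance in series:
R_inner film = 1/(h_i·A) = 1/(22.5×6.72) = 0.006614 K/W
R_aluminium = L/(kA) = 0.0055/(215×6.72) = 3.807×10^-6 K/W
R_outer film = 1/(h_o·A) = 1/(15.7×6.72) = 0.009478 K/W
Sum of known resistances R_other = 0.0161 K/W
Total R = ΔT/Q = 289/698 = 0.414 K/W
R_ceramic-fibre blanket = R_total − R_other = 0.3979 K/W
k = L/(R·A) = 0.165/(0.3979×6.72)

k ≈ 0.0617 W/(m·K)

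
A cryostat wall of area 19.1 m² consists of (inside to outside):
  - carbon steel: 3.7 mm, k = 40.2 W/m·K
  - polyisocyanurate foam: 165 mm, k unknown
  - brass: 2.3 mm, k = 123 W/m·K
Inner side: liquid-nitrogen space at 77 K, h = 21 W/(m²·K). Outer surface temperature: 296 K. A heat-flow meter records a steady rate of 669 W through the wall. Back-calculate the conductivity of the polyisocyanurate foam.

Model the wall as resistances in series:
R_inner film = 1/(h_i·A) = 1/(21×19.1) = 0.002493 K/W
R_carbon steel = L/(kA) = 0.0037/(40.2×19.1) = 4.819×10^-6 K/W
R_brass = L/(kA) = 0.0023/(123×19.1) = 9.79×10^-7 K/W
Sum of known resistances R_other = 0.002499 K/W
Total R = ΔT/Q = 219/669 = 0.3274 K/W
R_polyisocyanurate foam = R_total − R_other = 0.3249 K/W
k = L/(R·A) = 0.165/(0.3249×19.1)

k ≈ 0.0266 W/(m·K)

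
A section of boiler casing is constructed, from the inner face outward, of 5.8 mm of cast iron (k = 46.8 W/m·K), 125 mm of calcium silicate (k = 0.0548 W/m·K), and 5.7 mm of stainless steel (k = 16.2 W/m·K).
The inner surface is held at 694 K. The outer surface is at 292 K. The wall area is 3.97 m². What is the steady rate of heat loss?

Q ≈ 700 W

Using the resistance-network approach (series):
R_cast iron = L/(kA) = 0.0058/(46.8×3.97) = 3.122×10^-5 K/W
R_calcium silicate = L/(kA) = 0.125/(0.0548×3.97) = 0.5746 K/W
R_stainless steel = L/(kA) = 0.0057/(16.2×3.97) = 8.863×10^-5 K/W
R_total = 0.5747 K/W
Q = ΔT / R_total = 402 / 0.5747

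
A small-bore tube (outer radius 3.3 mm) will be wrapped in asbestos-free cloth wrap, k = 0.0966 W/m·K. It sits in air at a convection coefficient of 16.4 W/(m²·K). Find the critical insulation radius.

For a cylinder r_cr = k/h = 0.0966/16.4
r_cr = 5.89 mm; since the bare radius (3.3 mm) is below r_cr, adding a thin layer of insulation will *increase* heat loss.

r_cr ≈ 5.89 mm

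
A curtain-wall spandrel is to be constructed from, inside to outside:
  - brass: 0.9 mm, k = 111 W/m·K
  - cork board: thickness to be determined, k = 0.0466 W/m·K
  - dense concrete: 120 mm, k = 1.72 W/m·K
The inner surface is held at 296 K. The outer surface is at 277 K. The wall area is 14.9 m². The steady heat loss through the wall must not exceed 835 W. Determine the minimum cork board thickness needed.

Treating each layer as a thermal resistance in series:
R_brass = L/(kA) = 0.0009/(111×14.9) = 5.442×10^-7 K/W
R_dense concrete = L/(kA) = 0.12/(1.72×14.9) = 0.004682 K/W
Sum of the known resistances R_other = 0.004683 K/W
Required total resistance R_tot = ΔT/Q_allow = 19/835 = 0.02275 K/W
R_cork board = R_tot − R_other = 0.01807 K/W
L = R·k·A = 0.01807×0.0466×14.9

L ≈ 12.5 mm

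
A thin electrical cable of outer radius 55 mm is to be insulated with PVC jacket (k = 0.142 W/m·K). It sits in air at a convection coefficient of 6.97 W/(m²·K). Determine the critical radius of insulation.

r_cr ≈ 20.4 mm

For a cylinder r_cr = k/h = 0.142/6.97
r_cr = 20.4 mm; since the bare radius (55 mm) is above r_cr, any added insulation will reduce heat loss.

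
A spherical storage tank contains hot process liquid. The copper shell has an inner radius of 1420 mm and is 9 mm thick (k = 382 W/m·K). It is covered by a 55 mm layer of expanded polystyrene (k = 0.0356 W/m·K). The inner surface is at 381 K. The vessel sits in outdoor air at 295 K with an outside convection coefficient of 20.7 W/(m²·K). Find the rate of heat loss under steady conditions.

For a spherical shell R = (1/r₁ − 1/r₂)/(4πk); film R = 1/(h·4πr²). In series:
R_copper shell = (1/1.42 − 1/1.429)/(4π×382) = 9.24×10^-7 K/W
R_expanded polystyrene = (1/1.429 − 1/1.484)/(4π×0.0356) = 0.05797 K/W
R_outer film = 1/(h·4πr_o²) = 1/(20.7×4π×1.484²) = 0.001746 K/W
R_total = 0.05972 K/W
Q = ΔT/R_total = 86/0.05972

Q ≈ 1440 W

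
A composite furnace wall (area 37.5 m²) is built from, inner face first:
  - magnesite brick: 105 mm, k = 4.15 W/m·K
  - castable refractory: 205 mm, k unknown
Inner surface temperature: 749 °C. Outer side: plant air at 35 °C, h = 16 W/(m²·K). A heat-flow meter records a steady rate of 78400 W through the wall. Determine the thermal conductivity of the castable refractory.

k ≈ 0.808 W/(m·K)

Treating each layer as a thermal resistance in series:
R_magnesite brick = L/(kA) = 0.105/(4.15×37.5) = 6.747×10^-4 K/W
R_outer film = 1/(h_o·A) = 1/(16×37.5) = 0.001667 K/W
Sum of known resistances R_other = 0.002341 K/W
Total R = ΔT/Q = 714/78400 = 0.009107 K/W
R_castable refractory = R_total − R_other = 0.006766 K/W
k = L/(R·A) = 0.205/(0.006766×37.5)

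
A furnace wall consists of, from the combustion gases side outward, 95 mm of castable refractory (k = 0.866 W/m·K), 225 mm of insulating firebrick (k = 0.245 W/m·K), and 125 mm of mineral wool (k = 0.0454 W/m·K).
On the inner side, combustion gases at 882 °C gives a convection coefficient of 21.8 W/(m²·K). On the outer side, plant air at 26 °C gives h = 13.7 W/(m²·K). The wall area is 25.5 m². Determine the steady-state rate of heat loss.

Model the wall as resistances in series:
R_inner film = 1/(h_i·A) = 1/(21.8×25.5) = 0.001799 K/W
R_castable refractory = L/(kA) = 0.095/(0.866×25.5) = 0.004302 K/W
R_insulating firebrick = L/(kA) = 0.225/(0.245×25.5) = 0.03601 K/W
R_mineral wool = L/(kA) = 0.125/(0.0454×25.5) = 0.108 K/W
R_outer film = 1/(h_o·A) = 1/(13.7×25.5) = 0.002862 K/W
R_total = 0.153 K/W
Q = ΔT / R_total = 856 / 0.153

Q ≈ 5600 W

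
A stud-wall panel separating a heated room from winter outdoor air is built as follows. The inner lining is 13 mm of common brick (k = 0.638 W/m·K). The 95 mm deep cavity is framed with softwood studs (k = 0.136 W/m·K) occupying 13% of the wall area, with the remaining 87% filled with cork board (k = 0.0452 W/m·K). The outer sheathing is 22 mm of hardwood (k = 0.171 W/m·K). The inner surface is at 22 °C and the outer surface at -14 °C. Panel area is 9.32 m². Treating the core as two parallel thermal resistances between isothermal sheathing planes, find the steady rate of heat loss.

Q ≈ 185 W

Sheathing layers in series; stud and cavity paths in parallel between them.
R_inner = 0.013/(0.638×9.32) = 0.002186 K/W
R_stud  = 0.095/(0.136×0.13×9.32) = 0.5765 K/W
R_cav   = 0.095/(0.0452×0.87×9.32) = 0.2592 K/W
1/R_core = 1/R_stud + 1/R_cav → R_core = 0.1788 K/W
R_outer = 0.022/(0.171×9.32) = 0.0138 K/W
R_total = 0.1948 K/W
Q = ΔT/R_total = 36/0.1948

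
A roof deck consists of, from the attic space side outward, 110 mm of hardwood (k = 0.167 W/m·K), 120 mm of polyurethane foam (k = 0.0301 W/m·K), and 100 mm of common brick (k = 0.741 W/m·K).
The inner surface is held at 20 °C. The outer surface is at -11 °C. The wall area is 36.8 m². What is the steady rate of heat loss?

Thermal resistances in series:
R_hardwood = L/(kA) = 0.11/(0.167×36.8) = 0.0179 K/W
R_polyurethane foam = L/(kA) = 0.12/(0.0301×36.8) = 0.1083 K/W
R_common brick = L/(kA) = 0.1/(0.741×36.8) = 0.003667 K/W
R_total = 0.1299 K/W
Q = ΔT / R_total = 31 / 0.1299

Q ≈ 239 W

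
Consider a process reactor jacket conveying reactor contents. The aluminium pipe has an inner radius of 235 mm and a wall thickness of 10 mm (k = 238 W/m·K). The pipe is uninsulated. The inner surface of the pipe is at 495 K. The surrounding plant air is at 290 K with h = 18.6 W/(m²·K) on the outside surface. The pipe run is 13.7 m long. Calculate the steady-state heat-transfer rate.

Q ≈ 80400 W

Per-layer cylindrical resistances, series-summed:
R_aluminium pipe wall = ln(245/235)/(2π×238×13.7) = 2.034×10^-6 K/W
R_outer film = 1/(h_o·2πr_oL) = 1/(18.6×2π×0.245×13.7) = 0.002549 K/W
R_total = 0.002551 K/W
Q = ΔT/R_total = 205/0.002551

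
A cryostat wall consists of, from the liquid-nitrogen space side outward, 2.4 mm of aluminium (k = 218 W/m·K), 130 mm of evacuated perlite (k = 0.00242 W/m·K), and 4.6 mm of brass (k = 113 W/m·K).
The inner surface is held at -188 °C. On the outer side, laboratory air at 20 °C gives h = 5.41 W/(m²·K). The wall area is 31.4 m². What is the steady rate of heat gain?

Model the wall as resistances in series:
R_aluminium = L/(kA) = 0.0024/(218×31.4) = 3.506×10^-7 K/W
R_evacuated perlite = L/(kA) = 0.13/(0.00242×31.4) = 1.711 K/W
R_brass = L/(kA) = 0.0046/(113×31.4) = 1.296×10^-6 K/W
R_outer film = 1/(h_o·A) = 1/(5.41×31.4) = 0.005887 K/W
R_total = 1.717 K/W
Q = ΔT / R_total = 208 / 1.717

Q ≈ 121 W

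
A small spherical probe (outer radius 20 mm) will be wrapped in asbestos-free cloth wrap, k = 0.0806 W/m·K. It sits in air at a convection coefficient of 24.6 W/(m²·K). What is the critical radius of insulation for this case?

r_cr ≈ 6.55 mm

For a sphere r_cr = 2k/h = 2×0.0806/24.6
r_cr = 6.55 mm; since the bare radius (20 mm) is above r_cr, any added insulation will reduce heat loss.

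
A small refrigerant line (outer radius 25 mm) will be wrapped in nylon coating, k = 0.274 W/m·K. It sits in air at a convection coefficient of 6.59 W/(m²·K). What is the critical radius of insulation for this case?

r_cr ≈ 41.6 mm

For a cylinder r_cr = k/h = 0.274/6.59
r_cr = 41.6 mm; since the bare radius (25 mm) is below r_cr, adding a thin layer of insulation will *increase* heat loss.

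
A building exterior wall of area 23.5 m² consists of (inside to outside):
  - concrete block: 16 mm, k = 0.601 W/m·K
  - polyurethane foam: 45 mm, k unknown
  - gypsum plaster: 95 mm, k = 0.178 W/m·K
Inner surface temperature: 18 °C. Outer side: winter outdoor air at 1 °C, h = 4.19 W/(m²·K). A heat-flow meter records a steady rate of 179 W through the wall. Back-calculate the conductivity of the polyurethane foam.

k ≈ 0.0314 W/(m·K)

Treating each layer as a thermal resistance in series:
R_concrete block = L/(kA) = 0.016/(0.601×23.5) = 0.001133 K/W
R_gypsum plaster = L/(kA) = 0.095/(0.178×23.5) = 0.02271 K/W
R_outer film = 1/(h_o·A) = 1/(4.19×23.5) = 0.01016 K/W
Sum of known resistances R_other = 0.034 K/W
Total R = ΔT/Q = 17/179 = 0.09497 K/W
R_polyurethane foam = R_total − R_other = 0.06097 K/W
k = L/(R·A) = 0.045/(0.06097×23.5)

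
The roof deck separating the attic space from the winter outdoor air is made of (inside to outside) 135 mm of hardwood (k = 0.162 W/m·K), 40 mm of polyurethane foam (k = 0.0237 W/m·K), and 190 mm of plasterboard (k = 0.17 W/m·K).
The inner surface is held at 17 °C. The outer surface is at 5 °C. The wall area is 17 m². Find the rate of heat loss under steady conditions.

Using the resistance-network approach (series):
R_hardwood = L/(kA) = 0.135/(0.162×17) = 0.04902 K/W
R_polyurethane foam = L/(kA) = 0.04/(0.0237×17) = 0.09928 K/W
R_plasterboard = L/(kA) = 0.19/(0.17×17) = 0.06574 K/W
R_total = 0.214 K/W
Q = ΔT / R_total = 12 / 0.214

Q ≈ 56.1 W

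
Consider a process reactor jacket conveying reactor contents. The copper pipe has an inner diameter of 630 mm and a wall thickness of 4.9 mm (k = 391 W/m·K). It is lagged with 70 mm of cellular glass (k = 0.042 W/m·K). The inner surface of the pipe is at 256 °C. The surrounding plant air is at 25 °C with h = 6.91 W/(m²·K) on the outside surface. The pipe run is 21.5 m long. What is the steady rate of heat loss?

Q ≈ 6140 W

Per-layer cylindrical resistances, series-summed:
R_copper pipe wall = ln(319.9/315)/(2π×391×21.5) = 2.922×10^-7 K/W
R_cellular glass = ln(389.9/319.9)/(2π×0.042×21.5) = 0.03488 K/W
R_outer film = 1/(h_o·2πr_oL) = 1/(6.91×2π×0.3899×21.5) = 0.002748 K/W
R_total = 0.03762 K/W
Q = ΔT/R_total = 231/0.03762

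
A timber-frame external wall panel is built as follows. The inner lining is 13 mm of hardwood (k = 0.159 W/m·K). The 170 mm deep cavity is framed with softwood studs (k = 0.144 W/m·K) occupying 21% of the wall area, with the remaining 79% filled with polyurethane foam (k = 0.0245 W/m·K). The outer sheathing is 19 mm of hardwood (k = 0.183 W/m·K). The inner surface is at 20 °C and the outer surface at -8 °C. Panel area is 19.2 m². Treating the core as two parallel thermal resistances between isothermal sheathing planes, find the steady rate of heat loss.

Sheathing layers in series; stud and cavity paths in parallel between them.
R_inner = 0.013/(0.159×19.2) = 0.004258 K/W
R_stud  = 0.17/(0.144×0.21×19.2) = 0.2928 K/W
R_cav   = 0.17/(0.0245×0.79×19.2) = 0.4575 K/W
1/R_core = 1/R_stud + 1/R_cav → R_core = 0.1785 K/W
R_outer = 0.019/(0.183×19.2) = 0.005408 K/W
R_total = 0.1882 K/W
Q = ΔT/R_total = 28/0.1882

Q ≈ 149 W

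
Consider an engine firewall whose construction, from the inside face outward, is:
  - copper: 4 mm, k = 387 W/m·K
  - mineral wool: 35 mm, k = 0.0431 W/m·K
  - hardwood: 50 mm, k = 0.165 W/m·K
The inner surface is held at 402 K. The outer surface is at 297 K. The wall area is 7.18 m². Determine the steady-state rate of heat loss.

Q ≈ 676 W

Treating each layer as a thermal resistance in series:
R_copper = L/(kA) = 0.004/(387×7.18) = 1.44×10^-6 K/W
R_mineral wool = L/(kA) = 0.035/(0.0431×7.18) = 0.1131 K/W
R_hardwood = L/(kA) = 0.05/(0.165×7.18) = 0.0422 K/W
R_total = 0.1553 K/W
Q = ΔT / R_total = 105 / 0.1553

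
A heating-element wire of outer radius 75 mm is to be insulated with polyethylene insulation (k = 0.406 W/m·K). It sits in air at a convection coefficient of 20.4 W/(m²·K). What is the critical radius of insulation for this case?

r_cr ≈ 19.9 mm

For a cylinder r_cr = k/h = 0.406/20.4
r_cr = 19.9 mm; since the bare radius (75 mm) is above r_cr, any added insulation will reduce heat loss.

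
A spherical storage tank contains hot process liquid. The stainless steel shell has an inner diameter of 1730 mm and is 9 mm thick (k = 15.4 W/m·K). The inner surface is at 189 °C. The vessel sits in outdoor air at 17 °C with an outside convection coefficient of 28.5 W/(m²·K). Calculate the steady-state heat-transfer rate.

For a spherical shell R = (1/r₁ − 1/r₂)/(4πk); film R = 1/(h·4πr²). In series:
R_stainless steel shell = (1/0.865 − 1/0.874)/(4π×15.4) = 6.152×10^-5 K/W
R_outer film = 1/(h·4πr_o²) = 1/(28.5×4π×0.874²) = 0.003655 K/W
R_total = 0.003717 K/W
Q = ΔT/R_total = 172/0.003717

Q ≈ 46300 W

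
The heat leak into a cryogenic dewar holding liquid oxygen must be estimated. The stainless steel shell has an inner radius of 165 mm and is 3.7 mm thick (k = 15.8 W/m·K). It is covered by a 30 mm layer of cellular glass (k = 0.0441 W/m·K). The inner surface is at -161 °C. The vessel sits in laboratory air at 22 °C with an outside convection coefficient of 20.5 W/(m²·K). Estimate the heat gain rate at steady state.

Q ≈ 107 W

Each spherical layer contributes R = (1/r_i − 1/r_o)/(4πk):
R_stainless steel shell = (1/0.165 − 1/0.1687)/(4π×15.8) = 6.695×10^-4 K/W
R_cellular glass = (1/0.1687 − 1/0.1987)/(4π×0.0441) = 1.615 K/W
R_outer film = 1/(h·4πr_o²) = 1/(20.5×4π×0.1987²) = 0.09832 K/W
R_total = 1.714 K/W
Q = ΔT/R_total = 183/1.714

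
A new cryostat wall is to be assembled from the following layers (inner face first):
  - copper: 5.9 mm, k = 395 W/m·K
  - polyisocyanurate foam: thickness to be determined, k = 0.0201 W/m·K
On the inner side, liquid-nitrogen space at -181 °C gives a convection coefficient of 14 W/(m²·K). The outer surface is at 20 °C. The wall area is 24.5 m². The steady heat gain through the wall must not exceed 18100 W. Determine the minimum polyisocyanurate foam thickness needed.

Treating each layer as a thermal resistance in series:
R_inner film = 1/(h_i·A) = 1/(14×24.5) = 0.002915 K/W
R_copper = L/(kA) = 0.0059/(395×24.5) = 6.097×10^-7 K/W
Sum of the known resistances R_other = 0.002916 K/W
Required total resistance R_tot = ΔT/Q_allow = 201/18100 = 0.0111 K/W
R_polyisocyanurate foam = R_tot − R_other = 0.008189 K/W
L = R·k·A = 0.008189×0.0201×24.5

L ≈ 4.03 mm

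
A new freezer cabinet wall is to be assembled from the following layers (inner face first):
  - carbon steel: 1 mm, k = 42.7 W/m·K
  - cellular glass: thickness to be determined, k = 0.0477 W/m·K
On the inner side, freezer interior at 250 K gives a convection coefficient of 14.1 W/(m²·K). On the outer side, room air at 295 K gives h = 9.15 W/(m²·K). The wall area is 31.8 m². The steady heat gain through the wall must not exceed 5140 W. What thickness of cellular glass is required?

L ≈ 4.68 mm

Using the resistance-network approach (series):
R_inner film = 1/(h_i·A) = 1/(14.1×31.8) = 0.00223 K/W
R_carbon steel = L/(kA) = 0.001/(42.7×31.8) = 7.365×10^-7 K/W
R_outer film = 1/(h_o·A) = 1/(9.15×31.8) = 0.003437 K/W
Sum of the known resistances R_other = 0.005668 K/W
Required total resistance R_tot = ΔT/Q_allow = 45/5140 = 0.008755 K/W
R_cellular glass = R_tot − R_other = 0.003087 K/W
L = R·k·A = 0.003087×0.0477×31.8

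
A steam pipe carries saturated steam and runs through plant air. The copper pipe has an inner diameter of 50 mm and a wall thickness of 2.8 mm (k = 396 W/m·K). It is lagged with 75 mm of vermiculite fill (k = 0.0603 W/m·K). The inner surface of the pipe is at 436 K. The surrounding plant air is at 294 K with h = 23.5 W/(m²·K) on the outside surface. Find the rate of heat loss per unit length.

Per-layer cylindrical resistances, series-summed:
R_copper pipe wall = ln(27.8/25)/(2π×396×1) = 4.267×10^-5 K/W
R_vermiculite fill = ln(102.8/27.8)/(2π×0.0603×1) = 3.452 K/W
R_outer film = 1/(h_o·2πr_oL) = 1/(23.5×2π×0.1028×1) = 0.06588 K/W
R_total = 3.518 K/W
Q = ΔT/R_total = 142/3.518

q′ ≈ 40.4 W/m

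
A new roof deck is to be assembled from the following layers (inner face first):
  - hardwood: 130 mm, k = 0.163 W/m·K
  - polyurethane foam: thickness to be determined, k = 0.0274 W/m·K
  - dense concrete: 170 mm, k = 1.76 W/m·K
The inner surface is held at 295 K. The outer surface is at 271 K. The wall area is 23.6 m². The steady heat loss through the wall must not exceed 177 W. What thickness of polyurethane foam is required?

Model the wall as resistances in series:
R_hardwood = L/(kA) = 0.13/(0.163×23.6) = 0.03379 K/W
R_dense concrete = L/(kA) = 0.17/(1.76×23.6) = 0.004093 K/W
Sum of the known resistances R_other = 0.03789 K/W
Required total resistance R_tot = ΔT/Q_allow = 24/177 = 0.1356 K/W
R_polyurethane foam = R_tot − R_other = 0.09771 K/W
L = R·k·A = 0.09771×0.0274×23.6

L ≈ 63.2 mm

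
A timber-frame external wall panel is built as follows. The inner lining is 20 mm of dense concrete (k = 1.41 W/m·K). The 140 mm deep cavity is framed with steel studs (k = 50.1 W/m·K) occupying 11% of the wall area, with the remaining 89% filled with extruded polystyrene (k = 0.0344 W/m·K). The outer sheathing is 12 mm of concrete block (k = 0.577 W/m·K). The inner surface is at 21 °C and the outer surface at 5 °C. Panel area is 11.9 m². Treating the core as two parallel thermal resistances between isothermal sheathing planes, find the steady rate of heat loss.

Q ≈ 3160 W

Sheathing layers in series; stud and cavity paths in parallel between them.
R_inner = 0.02/(1.41×11.9) = 0.001192 K/W
R_stud  = 0.14/(50.1×0.11×11.9) = 0.002135 K/W
R_cav   = 0.14/(0.0344×0.89×11.9) = 0.3843 K/W
1/R_core = 1/R_stud + 1/R_cav → R_core = 0.002123 K/W
R_outer = 0.012/(0.577×11.9) = 0.001748 K/W
R_total = 0.005063 K/W
Q = ΔT/R_total = 16/0.005063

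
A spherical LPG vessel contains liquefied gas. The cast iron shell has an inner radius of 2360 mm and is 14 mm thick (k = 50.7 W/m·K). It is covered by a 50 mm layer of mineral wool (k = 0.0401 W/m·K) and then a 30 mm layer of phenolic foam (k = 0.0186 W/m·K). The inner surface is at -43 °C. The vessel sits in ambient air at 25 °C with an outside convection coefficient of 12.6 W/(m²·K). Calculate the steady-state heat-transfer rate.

Q ≈ 1710 W

For a spherical shell R = (1/r₁ − 1/r₂)/(4πk); film R = 1/(h·4πr²). In series:
R_cast iron shell = (1/2.36 − 1/2.374)/(4π×50.7) = 3.922×10^-6 K/W
R_mineral wool = (1/2.374 − 1/2.424)/(4π×0.0401) = 0.01724 K/W
R_phenolic foam = (1/2.424 − 1/2.454)/(4π×0.0186) = 0.02158 K/W
R_outer film = 1/(h·4πr_o²) = 1/(12.6×4π×2.454²) = 0.001049 K/W
R_total = 0.03987 K/W
Q = ΔT/R_total = 68/0.03987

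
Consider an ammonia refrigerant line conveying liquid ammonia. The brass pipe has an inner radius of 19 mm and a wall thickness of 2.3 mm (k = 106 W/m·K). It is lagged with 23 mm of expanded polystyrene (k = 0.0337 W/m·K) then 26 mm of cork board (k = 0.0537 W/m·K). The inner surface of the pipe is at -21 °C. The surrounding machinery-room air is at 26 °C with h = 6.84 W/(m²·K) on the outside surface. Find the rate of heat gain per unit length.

q′ ≈ 9.11 W/m

For a radial system each layer contributes R = ln(r_out/r_in)/(2πkL); films add R = 1/(hA).
R_brass pipe wall = ln(21.3/19)/(2π×106×1) = 1.716×10^-4 K/W
R_expanded polystyrene = ln(44.3/21.3)/(2π×0.0337×1) = 3.458 K/W
R_cork board = ln(70.3/44.3)/(2π×0.0537×1) = 1.369 K/W
R_outer film = 1/(h_o·2πr_oL) = 1/(6.84×2π×0.0703×1) = 0.331 K/W
R_total = 5.158 K/W
Q = ΔT/R_total = 47/5.158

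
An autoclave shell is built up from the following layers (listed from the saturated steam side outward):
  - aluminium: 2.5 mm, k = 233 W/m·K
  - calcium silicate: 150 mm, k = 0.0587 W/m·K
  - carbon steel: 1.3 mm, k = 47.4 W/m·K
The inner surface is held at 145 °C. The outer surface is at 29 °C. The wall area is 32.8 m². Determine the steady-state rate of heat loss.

Q ≈ 1490 W

Series thermal resistances:
R_aluminium = L/(kA) = 0.0025/(233×32.8) = 3.271×10^-7 K/W
R_calcium silicate = L/(kA) = 0.15/(0.0587×32.8) = 0.07791 K/W
R_carbon steel = L/(kA) = 0.0013/(47.4×32.8) = 8.362×10^-7 K/W
R_total = 0.07791 K/W
Q = ΔT / R_total = 116 / 0.07791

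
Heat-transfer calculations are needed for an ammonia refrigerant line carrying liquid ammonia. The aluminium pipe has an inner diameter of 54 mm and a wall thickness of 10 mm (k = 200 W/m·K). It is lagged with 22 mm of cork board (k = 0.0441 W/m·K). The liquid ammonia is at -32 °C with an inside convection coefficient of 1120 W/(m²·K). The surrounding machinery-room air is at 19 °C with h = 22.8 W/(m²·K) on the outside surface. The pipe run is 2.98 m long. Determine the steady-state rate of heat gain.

For a radial system each layer contributes R = ln(r_out/r_in)/(2πkL); films add R = 1/(hA).
R_inner film = 1/(h_i·2πr₁L) = 1/(1120×2π×0.027×2.98) = 0.001766 K/W
R_aluminium pipe wall = ln(37/27)/(2π×200×2.98) = 8.414×10^-5 K/W
R_cork board = ln(59/37)/(2π×0.0441×2.98) = 0.5651 K/W
R_outer film = 1/(h_o·2πr_oL) = 1/(22.8×2π×0.059×2.98) = 0.0397 K/W
R_total = 0.6067 K/W
Q = ΔT/R_total = 51/0.6067

Q ≈ 84.1 W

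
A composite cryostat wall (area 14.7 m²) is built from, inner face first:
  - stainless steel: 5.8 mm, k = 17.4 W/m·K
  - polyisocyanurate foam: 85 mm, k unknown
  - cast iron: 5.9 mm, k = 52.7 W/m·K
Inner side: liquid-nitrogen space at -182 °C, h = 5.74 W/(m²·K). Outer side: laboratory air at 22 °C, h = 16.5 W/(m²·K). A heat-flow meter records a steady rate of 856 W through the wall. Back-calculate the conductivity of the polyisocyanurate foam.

k ≈ 0.026 W/(m·K)

Treating each layer as a thermal resistance in series:
R_inner film = 1/(h_i·A) = 1/(5.74×14.7) = 0.01185 K/W
R_stainless steel = L/(kA) = 0.0058/(17.4×14.7) = 2.268×10^-5 K/W
R_cast iron = L/(kA) = 0.0059/(52.7×14.7) = 7.616×10^-6 K/W
R_outer film = 1/(h_o·A) = 1/(16.5×14.7) = 0.004123 K/W
Sum of known resistances R_other = 0.016 K/W
Total R = ΔT/Q = 204/856 = 0.2383 K/W
R_polyisocyanurate foam = R_total − R_other = 0.2223 K/W
k = L/(R·A) = 0.085/(0.2223×14.7)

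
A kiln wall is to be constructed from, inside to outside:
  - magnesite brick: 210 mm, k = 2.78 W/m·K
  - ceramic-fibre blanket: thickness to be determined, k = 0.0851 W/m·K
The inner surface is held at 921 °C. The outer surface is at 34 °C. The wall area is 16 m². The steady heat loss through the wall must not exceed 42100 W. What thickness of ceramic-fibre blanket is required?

Series thermal resistances:
R_magnesite brick = L/(kA) = 0.21/(2.78×16) = 0.004721 K/W
Sum of the known resistances R_other = 0.004721 K/W
Required total resistance R_tot = ΔT/Q_allow = 887/42100 = 0.02107 K/W
R_ceramic-fibre blanket = R_tot − R_other = 0.01635 K/W
L = R·k·A = 0.01635×0.0851×16

L ≈ 22.3 mm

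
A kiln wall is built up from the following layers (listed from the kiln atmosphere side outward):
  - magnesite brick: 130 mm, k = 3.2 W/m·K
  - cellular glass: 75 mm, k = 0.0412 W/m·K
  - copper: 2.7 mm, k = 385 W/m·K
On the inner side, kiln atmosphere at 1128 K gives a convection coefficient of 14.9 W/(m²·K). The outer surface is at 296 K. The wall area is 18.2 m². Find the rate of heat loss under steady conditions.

Thermal resistances in series:
R_inner film = 1/(h_i·A) = 1/(14.9×18.2) = 0.003688 K/W
R_magnesite brick = L/(kA) = 0.13/(3.2×18.2) = 0.002232 K/W
R_cellular glass = L/(kA) = 0.075/(0.0412×18.2) = 0.1 K/W
R_copper = L/(kA) = 0.0027/(385×18.2) = 3.853×10^-7 K/W
R_total = 0.1059 K/W
Q = ΔT / R_total = 832 / 0.1059

Q ≈ 7850 W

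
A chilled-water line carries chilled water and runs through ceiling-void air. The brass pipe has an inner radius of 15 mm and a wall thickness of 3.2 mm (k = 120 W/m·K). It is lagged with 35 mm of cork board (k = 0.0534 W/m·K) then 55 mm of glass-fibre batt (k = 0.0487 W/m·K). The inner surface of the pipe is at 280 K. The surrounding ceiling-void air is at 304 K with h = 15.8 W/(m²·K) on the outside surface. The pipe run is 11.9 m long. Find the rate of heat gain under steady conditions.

Q ≈ 50.9 W

Cylindrical conduction, so R = ln(r₂/r₁)/(2πkL) per layer, in series:
R_brass pipe wall = ln(18.2/15)/(2π×120×11.9) = 2.155×10^-5 K/W
R_cork board = ln(53.2/18.2)/(2π×0.0534×11.9) = 0.2686 K/W
R_glass-fibre batt = ln(108.2/53.2)/(2π×0.0487×11.9) = 0.195 K/W
R_outer film = 1/(h_o·2πr_oL) = 1/(15.8×2π×0.1082×11.9) = 0.007823 K/W
R_total = 0.4715 K/W
Q = ΔT/R_total = 24/0.4715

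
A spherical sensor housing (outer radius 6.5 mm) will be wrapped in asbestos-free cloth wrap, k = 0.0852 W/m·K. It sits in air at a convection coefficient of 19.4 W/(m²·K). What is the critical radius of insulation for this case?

r_cr ≈ 8.78 mm

For a sphere r_cr = 2k/h = 2×0.0852/19.4
r_cr = 8.78 mm; since the bare radius (6.5 mm) is below r_cr, adding a thin layer of insulation will *increase* heat loss.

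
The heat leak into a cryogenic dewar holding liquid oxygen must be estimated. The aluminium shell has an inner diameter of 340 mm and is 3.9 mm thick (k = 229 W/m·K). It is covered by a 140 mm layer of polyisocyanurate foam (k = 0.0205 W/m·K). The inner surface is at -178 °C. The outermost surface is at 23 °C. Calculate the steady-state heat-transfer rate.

Q ≈ 20.2 W

Radial (spherical) resistances in series:
R_aluminium shell = (1/0.17 − 1/0.1739)/(4π×229) = 4.584×10^-5 K/W
R_polyisocyanurate foam = (1/0.1739 − 1/0.3139)/(4π×0.0205) = 9.956 K/W
R_total = 9.956 K/W
Q = ΔT/R_total = 201/9.956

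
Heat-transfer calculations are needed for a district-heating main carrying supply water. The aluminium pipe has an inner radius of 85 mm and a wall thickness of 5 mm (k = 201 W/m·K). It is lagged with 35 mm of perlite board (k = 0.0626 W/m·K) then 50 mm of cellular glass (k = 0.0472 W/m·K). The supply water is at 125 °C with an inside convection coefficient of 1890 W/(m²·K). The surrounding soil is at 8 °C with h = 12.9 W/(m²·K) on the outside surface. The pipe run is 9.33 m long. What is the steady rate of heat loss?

Cylindrical conduction, so R = ln(r₂/r₁)/(2πkL) per layer, in series:
R_inner film = 1/(h_i·2πr₁L) = 1/(1890×2π×0.085×9.33) = 1.062×10^-4 K/W
R_aluminium pipe wall = ln(90/85)/(2π×201×9.33) = 4.851×10^-6 K/W
R_perlite board = ln(125/90)/(2π×0.0626×9.33) = 0.08952 K/W
R_cellular glass = ln(175/125)/(2π×0.0472×9.33) = 0.1216 K/W
R_outer film = 1/(h_o·2πr_oL) = 1/(12.9×2π×0.175×9.33) = 0.007556 K/W
R_total = 0.2188 K/W
Q = ΔT/R_total = 117/0.2188

Q ≈ 535 W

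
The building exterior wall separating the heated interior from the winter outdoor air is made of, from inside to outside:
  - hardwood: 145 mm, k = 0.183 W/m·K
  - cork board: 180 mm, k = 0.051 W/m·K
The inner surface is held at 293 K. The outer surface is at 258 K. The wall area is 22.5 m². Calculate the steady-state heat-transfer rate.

Q ≈ 182 W

Treating each layer as a thermal resistance in series:
R_hardwood = L/(kA) = 0.145/(0.183×22.5) = 0.03522 K/W
R_cork board = L/(kA) = 0.18/(0.051×22.5) = 0.1569 K/W
R_total = 0.1921 K/W
Q = ΔT / R_total = 35 / 0.1921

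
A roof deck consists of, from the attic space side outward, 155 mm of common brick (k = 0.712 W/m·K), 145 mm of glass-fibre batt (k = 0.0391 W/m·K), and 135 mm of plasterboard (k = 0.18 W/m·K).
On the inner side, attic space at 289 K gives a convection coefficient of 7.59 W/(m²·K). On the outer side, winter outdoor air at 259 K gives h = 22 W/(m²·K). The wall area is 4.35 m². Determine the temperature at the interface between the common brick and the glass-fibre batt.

T ≈ 287 K

Thermal resistances in series:
R_inner film = 1/(h_i·A) = 1/(7.59×4.35) = 0.03029 K/W
R_common brick = L/(kA) = 0.155/(0.712×4.35) = 0.05005 K/W
R_glass-fibre batt = L/(kA) = 0.145/(0.0391×4.35) = 0.8525 K/W
R_plasterboard = L/(kA) = 0.135/(0.18×4.35) = 0.1724 K/W
R_outer film = 1/(h_o·A) = 1/(22×4.35) = 0.01045 K/W
R_total = 1.116 K/W;  Q = ΔT/R_total = 30/1.116 = 26.89 W
T_interface = T_inner − Q·ΣR(inner→interface) = 289 − 26.9×0.08033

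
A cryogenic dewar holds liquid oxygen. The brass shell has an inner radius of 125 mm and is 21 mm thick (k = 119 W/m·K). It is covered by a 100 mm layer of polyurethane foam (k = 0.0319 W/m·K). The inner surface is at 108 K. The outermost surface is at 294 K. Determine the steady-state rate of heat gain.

Each spherical layer contributes R = (1/r_i − 1/r_o)/(4πk):
R_brass shell = (1/0.125 − 1/0.146)/(4π×119) = 7.695×10^-4 K/W
R_polyurethane foam = (1/0.146 − 1/0.246)/(4π×0.0319) = 6.946 K/W
R_total = 6.946 K/W
Q = ΔT/R_total = 186/6.946

Q ≈ 26.8 W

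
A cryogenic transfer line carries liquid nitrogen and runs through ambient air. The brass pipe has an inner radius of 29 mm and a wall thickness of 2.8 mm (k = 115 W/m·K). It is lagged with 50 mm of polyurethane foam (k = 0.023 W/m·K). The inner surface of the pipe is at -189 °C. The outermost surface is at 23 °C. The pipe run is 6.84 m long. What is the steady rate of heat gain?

Radial resistances (cylindrical: R_cond = ln(r_o/r_i)/(2πkL), R_conv = 1/(h·2πrL)):
R_brass pipe wall = ln(31.8/29)/(2π×115×6.84) = 1.865×10^-5 K/W
R_polyurethane foam = ln(81.8/31.8)/(2π×0.023×6.84) = 0.9558 K/W
R_total = 0.9558 K/W
Q = ΔT/R_total = 212/0.9558

Q ≈ 222 W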